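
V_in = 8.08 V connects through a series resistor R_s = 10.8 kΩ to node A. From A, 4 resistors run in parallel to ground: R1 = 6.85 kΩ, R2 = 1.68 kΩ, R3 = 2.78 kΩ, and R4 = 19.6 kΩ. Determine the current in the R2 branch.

I ≈ 0.358 mA

Combine the parallel branches: R_p = (1/6.85 + 1/1.68 + 1/2.78 + 1/19.6)⁻¹ = 0.8681 kΩ.
V_A = 8.08 × 0.8681/11.67 = 0.6011 V.
Branch current I = V_A/R2 = 0.6011/1.68 = 0.3578 mA.
(Check via current divider: I_total = 0.6925 mA; share G_k/ΣG = 0.5167 → same result.)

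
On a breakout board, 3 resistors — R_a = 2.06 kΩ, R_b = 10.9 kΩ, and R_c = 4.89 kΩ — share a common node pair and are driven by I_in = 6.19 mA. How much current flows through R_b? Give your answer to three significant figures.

I ≈ 0.727 mA

ΣG = 1/2.06 + 1/10.9 + 1/4.89 = 0.7817.
R_b takes the fraction G_k/ΣG = 0.09174/0.7817 = 0.1174, so I = 6.19 × 0.1174 = 0.7265 mA.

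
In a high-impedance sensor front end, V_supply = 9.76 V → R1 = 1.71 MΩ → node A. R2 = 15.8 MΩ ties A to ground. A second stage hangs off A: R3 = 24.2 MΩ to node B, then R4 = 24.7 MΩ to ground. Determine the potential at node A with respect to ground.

V_A ≈ 8.54 V

The second stage (R3 + R4 = 48.90 MΩ) loads node A in parallel with R2.
Effective lower resistance at A: R2 ‖ 48.90 = 11.94 MΩ.
V_A = 9.76 × 11.94/(1.71 + 11.94) = 8.537 V.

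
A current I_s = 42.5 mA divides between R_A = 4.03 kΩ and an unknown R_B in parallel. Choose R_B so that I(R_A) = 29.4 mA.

Two-branch current divider: I_A = I_s · R_B/(R_A + R_B).
29.4/42.5 = R_B/(R_A + R_B) → R_B = R_A · (0.6918)/(1 − 0.6918) = 4.03 × 2.244 = 9.044 kΩ.

R_B ≈ 9.04 kΩ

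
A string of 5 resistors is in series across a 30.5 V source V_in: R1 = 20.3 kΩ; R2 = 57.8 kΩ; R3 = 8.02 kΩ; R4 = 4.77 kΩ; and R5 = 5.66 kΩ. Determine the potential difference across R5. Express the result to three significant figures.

V ≈ 1.79 V

Total series resistance ΣR = 20.3 + 57.8 + 8.02 + 4.77 + 5.66 = 96.55 kΩ.
By the voltage-divider rule, V = 30.5 × 5.660/96.55 = 1.788 V.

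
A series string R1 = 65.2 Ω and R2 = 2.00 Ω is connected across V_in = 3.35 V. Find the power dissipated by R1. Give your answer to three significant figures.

P ≈ 0.162 W

The common current is I = 3.35/67.20 = 0.04985 A.
P = I²R = 0.002485 × 65.2 = 0.1620 W.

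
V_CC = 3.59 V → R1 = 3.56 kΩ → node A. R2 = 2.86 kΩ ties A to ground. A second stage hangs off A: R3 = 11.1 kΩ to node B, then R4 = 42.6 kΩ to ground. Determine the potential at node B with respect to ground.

Node A sees R2 in parallel with the series input of stage 2, R3 + R4 = 53.70 kΩ.
Effective lower resistance at A: R2 ‖ 53.70 = 2.715 kΩ.
So V_A = 3.59 × 0.4327 = 1.553 V.
Then the unloaded second divider: V_B = V_A × R4/(R3+R4) = 1.553 × 0.7933 = 1.232 V.

V_B ≈ 1.23 V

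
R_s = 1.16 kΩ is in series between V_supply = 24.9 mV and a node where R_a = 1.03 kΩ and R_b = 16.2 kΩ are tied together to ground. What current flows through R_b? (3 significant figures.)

Parallel bank: R_p = 1/(1/1.03 + 1/16.2) = 0.9684 kΩ.
V_A = 24.9 × 0.9684/2.128 = 11.33 mV.
Branch current I = V_A/R_b = 11.33/16.2 = 0.6993 µA.
(Check via current divider: I_total = 11.70 µA; share G_k/ΣG = 0.05978 → same result.)

I ≈ 0.699 µA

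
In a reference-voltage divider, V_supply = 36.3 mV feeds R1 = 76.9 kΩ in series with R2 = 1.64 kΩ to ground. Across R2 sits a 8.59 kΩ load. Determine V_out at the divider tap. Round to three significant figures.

V_out ≈ 0.639 mV

R2 ‖ R_L = (1.64 × 8.59)/(1.64 + 8.59) = 1.377 kΩ.
Voltage divider with the loaded lower leg: V_out = 36.3 × 1.377/(76.9 + 1.377) = 36.3 × 0.01759 = 0.6386 mV.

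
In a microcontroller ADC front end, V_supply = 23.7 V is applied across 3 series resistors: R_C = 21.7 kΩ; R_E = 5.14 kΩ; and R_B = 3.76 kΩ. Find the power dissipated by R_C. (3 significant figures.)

P ≈ 13.0 mW

ΣR = 30.60 kΩ → I = 23.7/30.60 = 0.7745 mA.
P(R_C) = I²·R_C = (0.7745)² × 21.7 = 13.02 mW.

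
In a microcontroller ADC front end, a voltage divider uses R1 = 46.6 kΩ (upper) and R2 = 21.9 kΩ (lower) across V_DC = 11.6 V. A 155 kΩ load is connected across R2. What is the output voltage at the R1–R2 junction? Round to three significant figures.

V_out ≈ 3.38 V

R2 ‖ R_L = (21.9 × 155)/(21.9 + 155) = 19.19 kΩ.
Now apply the divider: V_out = 11.6 × 0.2917 = 3.383 V.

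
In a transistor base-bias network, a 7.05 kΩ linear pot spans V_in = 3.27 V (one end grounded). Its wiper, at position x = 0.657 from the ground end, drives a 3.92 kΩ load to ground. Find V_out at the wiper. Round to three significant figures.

V_out ≈ 1.53 V

Split the track: R_lower = x·R_p = 4.632 kΩ, R_upper = (1−x)·R_p = 2.418 kΩ.
(x·R_p) ‖ R_L = 2.123 kΩ.
V_out = 3.27 × 2.123/(2.418 + 2.123) = 1.529 V.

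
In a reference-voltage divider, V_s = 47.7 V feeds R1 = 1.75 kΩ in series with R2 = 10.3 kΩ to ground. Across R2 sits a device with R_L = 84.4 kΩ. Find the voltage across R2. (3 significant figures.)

V_out ≈ 40.1 V

R2 ‖ R_L = (10.3 × 84.4)/(10.3 + 84.4) = 9.180 kΩ.
Now apply the divider: V_out = 47.7 × 0.8399 = 40.06 V.
(Unloaded it would be 40.8 V; the load pulls it down.)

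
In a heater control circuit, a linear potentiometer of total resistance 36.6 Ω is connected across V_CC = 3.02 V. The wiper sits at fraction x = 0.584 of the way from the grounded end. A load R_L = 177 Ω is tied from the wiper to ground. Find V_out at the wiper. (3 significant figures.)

V_out ≈ 1.68 V

Split the track: R_lower = x·R_p = 21.37 Ω, R_upper = (1−x)·R_p = 15.23 Ω.
R_L loads the lower segment: effective lower R = 19.07 Ω.
Loaded-divider output: V_out = 3.02 × 0.5561 = 1.679 V.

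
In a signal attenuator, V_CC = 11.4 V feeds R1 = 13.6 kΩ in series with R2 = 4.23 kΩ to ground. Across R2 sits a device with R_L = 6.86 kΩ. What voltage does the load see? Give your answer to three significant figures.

V_out ≈ 1.84 V

First combine the lower leg with the load: R2 ‖ R_L = 2.617 kΩ.
Now apply the divider: V_out = 11.4 × 0.1614 = 1.839 V.
(Unloaded it would be 2.70 V; the load pulls it down.)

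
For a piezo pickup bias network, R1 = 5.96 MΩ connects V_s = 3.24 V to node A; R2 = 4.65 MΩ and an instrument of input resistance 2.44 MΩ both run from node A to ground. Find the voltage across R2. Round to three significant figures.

V_out ≈ 0.686 V

The load sits in parallel with R2, giving an effective lower resistance R2' = R2·R_L/(R2+R_L) = 1.600 MΩ.
Voltage divider with the loaded lower leg: V_out = 3.24 × 1.600/(5.96 + 1.600) = 3.24 × 0.2117 = 0.6858 V.
(Unloaded it would be 1.42 V; the load pulls it down.)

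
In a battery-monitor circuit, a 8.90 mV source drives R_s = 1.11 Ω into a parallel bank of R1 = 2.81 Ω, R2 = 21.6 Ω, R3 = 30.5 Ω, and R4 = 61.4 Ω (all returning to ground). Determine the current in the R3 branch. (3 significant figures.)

I ≈ 0.194 mA

Combine the parallel branches: R_p = (1/2.81 + 1/21.6 + 1/30.5 + 1/61.4)⁻¹ = 2.216 Ω.
Node voltage V_A = V_s · R_p/(R_s + R_p) = 8.90 × 0.6663 = 5.930 mV.
Branch current I = V_A/R3 = 5.930/30.5 = 0.1944 mA.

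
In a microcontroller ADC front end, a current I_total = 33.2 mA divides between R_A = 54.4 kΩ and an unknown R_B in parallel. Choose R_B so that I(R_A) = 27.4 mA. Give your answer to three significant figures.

R_B ≈ 257 kΩ

The fraction through R_A equals R_B/(R_A+R_B).
With f = 0.8253, R_B = R_A · f/(1−f) = 54.4 × 4.724 = 257.0 kΩ.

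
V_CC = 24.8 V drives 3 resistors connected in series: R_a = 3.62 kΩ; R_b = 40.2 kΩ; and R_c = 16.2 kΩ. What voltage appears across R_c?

ΣR = 3.62 + 40.2 + 16.2 = 60.02 kΩ.
Voltage divider: V = V_CC · (16.20 / 60.02) = 24.8 × 0.2699 = 6.694 V.

V ≈ 6.69 V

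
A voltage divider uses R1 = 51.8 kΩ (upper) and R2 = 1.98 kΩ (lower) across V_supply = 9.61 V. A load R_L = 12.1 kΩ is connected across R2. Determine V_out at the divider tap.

V_out ≈ 0.306 V

First combine the lower leg with the load: R2 ‖ R_L = 1.702 kΩ.
Now apply the divider: V_out = 9.61 × 0.03180 = 0.3056 V.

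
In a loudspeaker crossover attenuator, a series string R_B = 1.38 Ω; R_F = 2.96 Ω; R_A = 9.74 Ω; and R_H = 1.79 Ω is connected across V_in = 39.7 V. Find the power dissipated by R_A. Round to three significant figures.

P ≈ 61.0 W

ΣR = 15.87 Ω → I = 39.7/15.87 = 2.502 A.
V(R_A) = I·R = 24.37 V; P = V·I = 24.37 × 2.502 = 60.95 W.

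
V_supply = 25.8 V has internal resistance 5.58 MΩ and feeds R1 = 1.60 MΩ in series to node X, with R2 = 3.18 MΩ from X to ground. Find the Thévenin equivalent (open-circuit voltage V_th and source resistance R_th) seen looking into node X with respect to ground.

V_th ≈ 7.92 V, R_th ≈ 2.20 MΩ

R1' = 5.58 + 1.60 = 7.180 MΩ (source resistance + R1).
Open-circuit (no load on X): V_th = V_supply · R2/(R1' + R2) = 25.8 × 3.18/(7.180 + 3.18) = 7.919 V.
Zeroing V_supply shorts the top of R1' to ground, so R_th = R1' ‖ R2 = 2.204 MΩ.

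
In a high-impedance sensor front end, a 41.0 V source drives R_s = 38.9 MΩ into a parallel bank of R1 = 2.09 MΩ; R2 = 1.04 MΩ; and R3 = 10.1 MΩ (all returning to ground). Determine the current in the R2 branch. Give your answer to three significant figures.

Equivalent of the parallel group: R_p = 0.6498 MΩ.
Node voltage V_A = V_s · R_p/(R_s + R_p) = 41.0 × 0.01643 = 0.6736 V.
I(R2) = V_A / R2 = 0.6736/1.04 = 0.6477 µA.

I ≈ 0.648 µA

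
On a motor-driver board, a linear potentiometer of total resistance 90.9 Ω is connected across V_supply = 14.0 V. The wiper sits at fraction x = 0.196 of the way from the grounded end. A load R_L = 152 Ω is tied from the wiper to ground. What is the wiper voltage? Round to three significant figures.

V_out ≈ 2.51 V

The pot divides into 73.08 Ω above the wiper and 17.82 Ω below.
R_L loads the lower segment: effective lower R = 15.95 Ω.
V_out = 14.0 × 15.95/(73.08 + 15.95) = 2.508 V.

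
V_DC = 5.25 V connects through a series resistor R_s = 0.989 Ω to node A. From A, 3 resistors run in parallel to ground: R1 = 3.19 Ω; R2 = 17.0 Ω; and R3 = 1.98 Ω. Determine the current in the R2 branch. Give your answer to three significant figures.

I ≈ 0.165 A

Combine the parallel branches: R_p = (1/3.19 + 1/17.0 + 1/1.98)⁻¹ = 1.140 Ω.
V_A by voltage divider: V_A = 5.25 × 1.140/(0.989 + 1.140) = 2.811 V.
I(R2) = V_A / R2 = 2.811/17.0 = 0.1653 A.
(Equivalently: I_total = 2.466 A, then current-divider fraction G_k/ΣG = 0.06705.)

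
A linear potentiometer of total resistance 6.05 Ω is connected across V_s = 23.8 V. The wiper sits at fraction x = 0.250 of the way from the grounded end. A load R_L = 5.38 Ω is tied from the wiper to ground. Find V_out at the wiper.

Split the track: R_lower = x·R_p = 1.512 Ω, R_upper = (1−x)·R_p = 4.537 Ω.
(x·R_p) ‖ R_L = 1.181 Ω.
V_out = 23.8 × 1.181/(4.537 + 1.181) = 4.914 V.

V_out ≈ 4.91 V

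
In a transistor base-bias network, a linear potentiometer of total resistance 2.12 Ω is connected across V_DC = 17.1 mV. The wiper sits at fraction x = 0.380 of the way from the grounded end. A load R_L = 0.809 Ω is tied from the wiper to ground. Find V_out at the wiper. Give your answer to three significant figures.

V_out ≈ 4.02 mV

The pot divides into 1.314 Ω above the wiper and 0.8056 Ω below.
(x·R_p) ‖ R_L = 0.4036 Ω.
V_out = 17.1 × 0.4036/(1.314 + 0.4036) = 4.018 mV.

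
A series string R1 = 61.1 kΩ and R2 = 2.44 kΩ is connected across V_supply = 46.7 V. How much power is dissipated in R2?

The common current is I = 46.7/63.54 = 0.7350 mA.
V(R2) = I·R = 1.793 V; P = V·I = 1.793 × 0.7350 = 1.318 mW.

P ≈ 1.32 mW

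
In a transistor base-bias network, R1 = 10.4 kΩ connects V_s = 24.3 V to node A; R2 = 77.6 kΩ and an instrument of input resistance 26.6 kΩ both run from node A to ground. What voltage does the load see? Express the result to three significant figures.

R2 ‖ R_L = (77.6 × 26.6)/(77.6 + 26.6) = 19.81 kΩ.
Now apply the divider: V_out = 24.3 × 0.6557 = 15.93 V.

V_out ≈ 15.9 V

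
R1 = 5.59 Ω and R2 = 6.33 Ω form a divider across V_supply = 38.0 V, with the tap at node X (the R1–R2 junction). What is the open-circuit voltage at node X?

V_th ≈ 20.2 V

With X open, the divider is unloaded: V_th = 38.0 × 6.33/11.92 = 20.18 V.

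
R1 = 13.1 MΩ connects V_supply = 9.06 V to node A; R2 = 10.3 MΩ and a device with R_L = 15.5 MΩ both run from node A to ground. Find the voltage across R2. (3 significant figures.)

V_out ≈ 2.91 V

R2 ‖ R_L = (10.3 × 15.5)/(10.3 + 15.5) = 6.188 MΩ.
Then V_out = V_supply · R2'/(R1 + R2') = 9.06 × 6.188/19.29 = 2.907 V.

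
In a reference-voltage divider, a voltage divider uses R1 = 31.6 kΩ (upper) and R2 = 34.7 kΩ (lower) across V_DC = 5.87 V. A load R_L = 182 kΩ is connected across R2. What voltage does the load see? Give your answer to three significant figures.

V_out ≈ 2.82 V

First combine the lower leg with the load: R2 ‖ R_L = 29.14 kΩ.
Now apply the divider: V_out = 5.87 × 0.4798 = 2.816 V.
(Unloaded it would be 3.07 V; the load pulls it down.)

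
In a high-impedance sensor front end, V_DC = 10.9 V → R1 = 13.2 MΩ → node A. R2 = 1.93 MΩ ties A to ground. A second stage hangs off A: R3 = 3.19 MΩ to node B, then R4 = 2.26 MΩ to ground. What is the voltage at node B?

Node A sees R2 in parallel with the series input of stage 2, R3 + R4 = 5.450 MΩ.
R2 ‖ (R3+R4) = 1.425 MΩ.
So V_A = 10.9 × 0.09745 = 1.062 V.
Then the unloaded second divider: V_B = V_A × R4/(R3+R4) = 1.062 × 0.4147 = 0.4405 V.

V_B ≈ 0.440 V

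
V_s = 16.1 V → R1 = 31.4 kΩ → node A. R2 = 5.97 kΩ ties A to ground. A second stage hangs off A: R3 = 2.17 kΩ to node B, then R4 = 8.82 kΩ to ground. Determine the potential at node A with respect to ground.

V_A ≈ 1.77 V

Node A sees R2 in parallel with the series input of stage 2, R3 + R4 = 10.99 kΩ.
R2 ‖ (R3+R4) = 3.869 kΩ.
V_A = 16.1 × 3.869/(31.4 + 3.869) = 1.766 V.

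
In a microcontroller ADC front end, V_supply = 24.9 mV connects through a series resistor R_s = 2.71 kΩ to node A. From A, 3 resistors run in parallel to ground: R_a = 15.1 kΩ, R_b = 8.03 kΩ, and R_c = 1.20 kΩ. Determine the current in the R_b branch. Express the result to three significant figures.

Parallel bank: R_p = 1/(1/15.1 + 1/8.03 + 1/1.20) = 0.9765 kΩ.
Node voltage V_A = V_supply · R_p/(R_s + R_p) = 24.9 × 0.2649 = 6.596 mV.
Branch current I = V_A/R_b = 6.596/8.03 = 0.8214 µA.

I ≈ 0.821 µA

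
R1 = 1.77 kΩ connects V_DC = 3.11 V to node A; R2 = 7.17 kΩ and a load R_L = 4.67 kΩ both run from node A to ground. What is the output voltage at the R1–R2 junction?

The load sits in parallel with R2, giving an effective lower resistance R2' = R2·R_L/(R2+R_L) = 2.828 kΩ.
Voltage divider with the loaded lower leg: V_out = 3.11 × 2.828/(1.77 + 2.828) = 3.11 × 0.6151 = 1.913 V.

V_out ≈ 1.91 V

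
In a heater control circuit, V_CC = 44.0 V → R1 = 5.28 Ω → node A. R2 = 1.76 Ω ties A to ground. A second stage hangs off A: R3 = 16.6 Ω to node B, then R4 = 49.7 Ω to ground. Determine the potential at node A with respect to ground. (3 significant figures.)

V_A ≈ 10.8 V

Node A sees R2 in parallel with the series input of stage 2, R3 + R4 = 66.30 Ω.
Effective lower resistance at A: R2 ‖ 66.30 = 1.714 Ω.
V_A = 44.0 × 1.714/(5.28 + 1.714) = 10.79 V.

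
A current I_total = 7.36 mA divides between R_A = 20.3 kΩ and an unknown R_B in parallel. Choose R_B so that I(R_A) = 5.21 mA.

R_B ≈ 49.2 kΩ

In a two-way split, I_A/I_total = R_B/(R_A + R_B).
With f = 0.7079, R_B = R_A · f/(1−f) = 20.3 × 2.423 = 49.19 kΩ.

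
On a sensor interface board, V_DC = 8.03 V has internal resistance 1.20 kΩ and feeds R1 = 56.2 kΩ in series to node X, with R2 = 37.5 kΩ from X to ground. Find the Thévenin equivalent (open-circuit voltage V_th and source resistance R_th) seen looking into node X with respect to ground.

V_th ≈ 3.17 V, R_th ≈ 22.7 kΩ

R1' = 1.20 + 56.2 = 57.40 kΩ (source resistance + R1).
With X open, the divider is unloaded: V_th = 8.03 × 37.5/94.90 = 3.173 V.
With V_DC suppressed (replaced by a short), R_th = R1' ‖ R2 = (57.40 × 37.5)/(57.40 + 37.5) = 22.68 kΩ.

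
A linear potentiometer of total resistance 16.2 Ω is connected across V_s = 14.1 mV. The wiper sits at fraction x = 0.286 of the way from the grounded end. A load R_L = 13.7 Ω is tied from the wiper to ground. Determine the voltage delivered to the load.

V_out ≈ 3.25 mV

The pot divides into 11.57 Ω above the wiper and 4.633 Ω below.
(x·R_p) ‖ R_L = 3.462 Ω.
Then V_out = V_s · 3.462/(11.57 + 3.462) = 3.248 mV.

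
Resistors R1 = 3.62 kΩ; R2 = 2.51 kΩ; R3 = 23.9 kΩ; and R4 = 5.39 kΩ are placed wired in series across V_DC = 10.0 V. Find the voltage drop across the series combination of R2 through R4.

Total series resistance ΣR = 3.62 + 2.51 + 23.9 + 5.39 = 35.42 kΩ.
R_{R2..R4} = 2.51 + 23.9 + 5.39 = 31.80 kΩ.
Voltage divider: V = V_DC · (31.80 / 35.42) = 10.0 × 0.8978 = 8.978 V.

V ≈ 8.98 V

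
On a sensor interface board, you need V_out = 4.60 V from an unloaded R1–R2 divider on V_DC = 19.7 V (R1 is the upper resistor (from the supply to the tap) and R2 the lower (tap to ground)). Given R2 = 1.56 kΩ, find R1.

R1 ≈ 5.12 kΩ

V_out/V_DC = R2/(R1+R2) = 0.2335.
Rearranging, R1 = R2·(1−k)/k = 1.56 × 3.283 = 5.121 kΩ.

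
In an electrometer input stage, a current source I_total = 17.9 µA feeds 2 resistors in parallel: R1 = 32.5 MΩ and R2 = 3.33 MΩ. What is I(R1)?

I ≈ 1.66 µA

With just two branches, the current splits inversely with resistance.
So I = 17.9 × 3.33/35.83 = 1.664 µA.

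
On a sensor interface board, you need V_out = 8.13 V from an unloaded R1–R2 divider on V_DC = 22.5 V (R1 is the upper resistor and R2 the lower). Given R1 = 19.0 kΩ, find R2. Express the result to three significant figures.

R2 ≈ 10.7 kΩ

Required fraction k = V_out/V_DC = 0.3613.
So R2 = R1 · V_out/(V_DC − V_out) = 19.0 × 8.13/(22.5 − 8.13) = 19.0 × 0.5658 = 10.75 kΩ.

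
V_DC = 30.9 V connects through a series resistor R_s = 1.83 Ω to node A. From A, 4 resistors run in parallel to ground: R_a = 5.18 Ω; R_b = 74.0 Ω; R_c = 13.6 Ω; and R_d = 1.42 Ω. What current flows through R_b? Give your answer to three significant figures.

I ≈ 0.149 A

Equivalent of the parallel group: R_p = 1.016 Ω.
Node voltage V_A = V_DC · R_p/(R_s + R_p) = 30.9 × 0.3570 = 11.03 V.
I(R_b) = V_A / R_b = 11.03/74.0 = 0.1491 A.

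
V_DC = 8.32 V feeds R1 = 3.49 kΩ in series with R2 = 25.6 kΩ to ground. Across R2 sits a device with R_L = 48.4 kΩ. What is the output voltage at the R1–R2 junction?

First combine the lower leg with the load: R2 ‖ R_L = 16.74 kΩ.
Then V_out = V_DC · R2'/(R1 + R2') = 8.32 × 16.74/20.23 = 6.885 V.
(Unloaded it would be 7.32 V; the load pulls it down.)

V_out ≈ 6.88 V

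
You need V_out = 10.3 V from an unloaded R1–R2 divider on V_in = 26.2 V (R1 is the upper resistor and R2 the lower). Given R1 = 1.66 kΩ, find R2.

R2 ≈ 1.08 kΩ

The divider ratio is R2/(R1+R2) = 10.3/26.2 = 0.3931.
So R2 = R1 · V_out/(V_in − V_out) = 1.66 × 10.3/(26.2 − 10.3) = 1.66 × 0.6478 = 1.075 kΩ.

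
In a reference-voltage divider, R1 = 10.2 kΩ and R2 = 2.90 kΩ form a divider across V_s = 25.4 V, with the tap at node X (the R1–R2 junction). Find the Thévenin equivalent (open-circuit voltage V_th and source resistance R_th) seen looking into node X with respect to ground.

V_th ≈ 5.62 V, R_th ≈ 2.26 kΩ

With X open, the divider is unloaded: V_th = 25.4 × 2.90/13.10 = 5.623 V.
Looking into X with the source shorted: R_th = R1·R2/(R1+R2) = 10.20 × 2.90/13.10 = 2.258 kΩ.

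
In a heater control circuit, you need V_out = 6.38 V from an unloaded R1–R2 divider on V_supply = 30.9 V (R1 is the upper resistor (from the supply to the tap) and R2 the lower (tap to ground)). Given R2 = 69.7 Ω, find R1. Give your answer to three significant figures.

The divider ratio is R2/(R1+R2) = 6.38/30.9 = 0.2065.
Rearranging, R1 = R2·(1−k)/k = 69.7 × 3.843 = 267.9 Ω.

R1 ≈ 268 Ω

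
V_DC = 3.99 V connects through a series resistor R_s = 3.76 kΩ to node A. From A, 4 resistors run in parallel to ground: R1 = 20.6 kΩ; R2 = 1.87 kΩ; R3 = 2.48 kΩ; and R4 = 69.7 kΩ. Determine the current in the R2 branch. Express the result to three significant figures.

Combine the parallel branches: R_p = (1/20.6 + 1/1.87 + 1/2.48 + 1/69.7)⁻¹ = 0.9991 kΩ.
V_A = 3.99 × 0.9991/4.759 = 0.8377 V.
I(R2) = V_A / R2 = 0.8377/1.87 = 0.4479 mA.

I ≈ 0.448 mA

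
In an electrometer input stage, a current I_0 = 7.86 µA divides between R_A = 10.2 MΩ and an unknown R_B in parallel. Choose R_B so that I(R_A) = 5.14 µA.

The fraction through R_A equals R_B/(R_A+R_B).
With f = 0.6539, R_B = R_A · f/(1−f) = 10.2 × 1.890 = 19.27 MΩ.

R_B ≈ 19.3 MΩ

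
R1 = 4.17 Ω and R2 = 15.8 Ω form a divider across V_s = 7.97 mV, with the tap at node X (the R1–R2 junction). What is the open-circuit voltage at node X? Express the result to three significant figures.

V_th ≈ 6.31 mV

With X open, the divider is unloaded: V_th = 7.97 × 15.8/19.97 = 6.306 mV.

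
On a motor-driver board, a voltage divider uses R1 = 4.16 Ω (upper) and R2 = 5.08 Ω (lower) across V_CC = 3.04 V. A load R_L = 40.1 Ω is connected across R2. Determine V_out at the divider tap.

First combine the lower leg with the load: R2 ‖ R_L = 4.509 Ω.
Now apply the divider: V_out = 3.04 × 0.5201 = 1.581 V.

V_out ≈ 1.58 V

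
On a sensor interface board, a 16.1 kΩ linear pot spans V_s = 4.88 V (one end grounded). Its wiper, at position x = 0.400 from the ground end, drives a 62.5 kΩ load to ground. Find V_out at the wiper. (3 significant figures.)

Lower segment x·R_p = 6.440 kΩ; upper segment (1−x)·R_p = 9.660 kΩ.
R_L loads the lower segment: effective lower R = 5.838 kΩ.
Loaded-divider output: V_out = 4.88 × 0.3767 = 1.838 V.
(Unloaded: V_out = x·V_s = 1.95 V.)

V_out ≈ 1.84 V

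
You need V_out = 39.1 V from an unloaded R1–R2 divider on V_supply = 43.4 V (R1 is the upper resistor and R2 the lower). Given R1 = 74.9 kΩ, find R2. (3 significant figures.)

Required fraction k = V_out/V_supply = 0.9009.
So R2 = R1 · V_out/(V_supply − V_out) = 74.9 × 39.1/(43.4 − 39.1) = 74.9 × 9.093 = 681.1 kΩ.

R2 ≈ 681 kΩ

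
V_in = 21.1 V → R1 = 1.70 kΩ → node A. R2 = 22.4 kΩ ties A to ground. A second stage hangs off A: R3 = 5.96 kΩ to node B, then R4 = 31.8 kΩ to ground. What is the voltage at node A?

V_A ≈ 18.8 V

The second stage (R3 + R4 = 37.76 kΩ) loads node A in parallel with R2.
R2 ‖ (R3+R4) = 14.06 kΩ.
So V_A = 21.1 × 0.8921 = 18.82 V.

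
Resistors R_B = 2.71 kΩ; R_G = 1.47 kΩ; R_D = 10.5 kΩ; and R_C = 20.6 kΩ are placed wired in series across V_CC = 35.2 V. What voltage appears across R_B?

Total series resistance ΣR = 2.71 + 1.47 + 10.5 + 20.6 = 35.28 kΩ.
V = V_CC · R/ΣR = 35.2 × 0.07681 = 2.704 V.

V ≈ 2.70 V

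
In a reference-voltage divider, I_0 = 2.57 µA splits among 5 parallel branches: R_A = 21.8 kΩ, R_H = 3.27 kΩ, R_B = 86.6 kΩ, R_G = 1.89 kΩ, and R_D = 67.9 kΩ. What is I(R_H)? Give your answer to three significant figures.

I ≈ 0.866 µA

Total conductance ΣG = 1/21.8 + 1/3.27 + 1/86.6 + 1/1.89 + 1/67.9 = 0.9071 (units of 1/kΩ).
By the current-divider rule, I = I_0 · G_k/ΣG = 2.57 × 0.3371 = 0.8665 µA.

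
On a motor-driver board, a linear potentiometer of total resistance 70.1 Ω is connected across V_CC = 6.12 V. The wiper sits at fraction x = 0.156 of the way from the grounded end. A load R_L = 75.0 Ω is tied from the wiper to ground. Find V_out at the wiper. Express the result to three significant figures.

V_out ≈ 0.850 V

Lower segment x·R_p = 10.94 Ω; upper segment (1−x)·R_p = 59.16 Ω.
R_L loads the lower segment: effective lower R = 9.544 Ω.
V_out = 6.12 × 9.544/(59.16 + 9.544) = 0.8501 V.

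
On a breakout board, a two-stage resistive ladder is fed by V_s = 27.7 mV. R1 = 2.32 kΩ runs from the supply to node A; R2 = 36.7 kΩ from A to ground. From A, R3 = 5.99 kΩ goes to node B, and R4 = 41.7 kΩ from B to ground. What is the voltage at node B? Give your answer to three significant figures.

V_B ≈ 21.8 mV

Looking into the second stage from A: R3 + R4 = 47.69 kΩ appears in parallel with R2.
Effective lower resistance at A: R2 ‖ 47.69 = 20.74 kΩ.
So V_A = 27.7 × 0.8994 = 24.91 mV.
V_B = V_A × 0.8744 = 21.78 mV.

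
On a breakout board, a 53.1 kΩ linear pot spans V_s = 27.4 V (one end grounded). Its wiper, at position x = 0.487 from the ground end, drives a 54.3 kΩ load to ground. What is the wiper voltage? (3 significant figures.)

Split the track: R_lower = x·R_p = 25.86 kΩ, R_upper = (1−x)·R_p = 27.24 kΩ.
R_L loads the lower segment: effective lower R = 17.52 kΩ.
Loaded-divider output: V_out = 27.4 × 0.3914 = 10.72 V.

V_out ≈ 10.7 V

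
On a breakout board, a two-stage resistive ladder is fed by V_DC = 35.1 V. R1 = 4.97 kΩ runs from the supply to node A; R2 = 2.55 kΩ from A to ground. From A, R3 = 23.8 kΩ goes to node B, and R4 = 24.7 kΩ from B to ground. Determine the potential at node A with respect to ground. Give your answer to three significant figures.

Looking into the second stage from A: R3 + R4 = 48.50 kΩ appears in parallel with R2.
Effective lower resistance at A: R2 ‖ 48.50 = 2.423 kΩ.
So V_A = 35.1 × 0.3277 = 11.50 V.

V_A ≈ 11.5 V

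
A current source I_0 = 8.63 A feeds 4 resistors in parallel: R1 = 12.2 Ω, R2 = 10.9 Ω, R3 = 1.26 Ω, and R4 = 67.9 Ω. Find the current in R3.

I ≈ 6.97 A

ΣG = 1/12.2 + 1/10.9 + 1/1.26 + 1/67.9 = 0.9821.
By the current-divider rule, I = I_0 · G_k/ΣG = 8.63 × 0.8081 = 6.974 A.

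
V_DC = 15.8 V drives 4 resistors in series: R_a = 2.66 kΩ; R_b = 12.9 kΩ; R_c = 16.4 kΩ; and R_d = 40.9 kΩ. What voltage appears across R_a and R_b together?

V ≈ 3.37 V

Series total: ΣR = 2.66 + 12.9 + 16.4 + 40.9 = 72.86 kΩ.
R_{R_a..R_b} = 2.66 + 12.9 = 15.56 kΩ.
V = V_DC · R/ΣR = 15.8 × 0.2136 = 3.374 V.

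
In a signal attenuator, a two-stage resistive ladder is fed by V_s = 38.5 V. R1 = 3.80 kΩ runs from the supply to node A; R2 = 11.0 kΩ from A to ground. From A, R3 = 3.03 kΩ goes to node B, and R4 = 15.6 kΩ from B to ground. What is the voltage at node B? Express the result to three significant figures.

V_B ≈ 20.8 V

Looking into the second stage from A: R3 + R4 = 18.63 kΩ appears in parallel with R2.
R2 ‖ (R3+R4) = 6.916 kΩ.
First divider: V_A = V_s · 6.916/(3.80 + 6.916) = 24.85 V.
V_B = V_A × 0.8374 = 20.81 V.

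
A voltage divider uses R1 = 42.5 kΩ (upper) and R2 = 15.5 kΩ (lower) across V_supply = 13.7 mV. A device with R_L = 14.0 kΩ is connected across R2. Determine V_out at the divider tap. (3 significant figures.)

R2 ‖ R_L = (15.5 × 14.0)/(15.5 + 14.0) = 7.356 kΩ.
Then V_out = V_supply · R2'/(R1 + R2') = 13.7 × 7.356/49.86 = 2.021 mV.

V_out ≈ 2.02 mV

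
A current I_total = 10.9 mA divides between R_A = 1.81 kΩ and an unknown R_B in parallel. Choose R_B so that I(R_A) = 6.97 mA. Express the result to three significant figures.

The fraction through R_A equals R_B/(R_A+R_B).
6.97/10.9 = R_B/(R_A + R_B) → R_B = R_A · (0.6394)/(1 − 0.6394) = 1.81 × 1.774 = 3.210 kΩ.

R_B ≈ 3.21 kΩ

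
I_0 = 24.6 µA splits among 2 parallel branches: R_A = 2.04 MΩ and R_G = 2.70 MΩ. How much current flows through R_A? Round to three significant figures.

Two-branch current divider: I_k = I_0 · R_other/(R_1 + R_2).
I(R_A) = 24.6 × 2.70/(2.04 + 2.70) = 24.6 × 0.5696 = 14.01 µA.

I ≈ 14.0 µA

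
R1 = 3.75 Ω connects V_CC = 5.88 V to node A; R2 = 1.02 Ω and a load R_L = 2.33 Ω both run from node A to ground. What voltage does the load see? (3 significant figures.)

The load sits in parallel with R2, giving an effective lower resistance R2' = R2·R_L/(R2+R_L) = 0.7094 Ω.
Then V_out = V_CC · R2'/(R1 + R2') = 5.88 × 0.7094/4.459 = 0.9354 V.
(Unloaded it would be 1.26 V; the load pulls it down.)

V_out ≈ 0.935 V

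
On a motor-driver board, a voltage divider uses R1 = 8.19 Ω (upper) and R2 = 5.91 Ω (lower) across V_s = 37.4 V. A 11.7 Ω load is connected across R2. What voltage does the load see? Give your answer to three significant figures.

First combine the lower leg with the load: R2 ‖ R_L = 3.927 Ω.
Now apply the divider: V_out = 37.4 × 0.3241 = 12.12 V.

V_out ≈ 12.1 V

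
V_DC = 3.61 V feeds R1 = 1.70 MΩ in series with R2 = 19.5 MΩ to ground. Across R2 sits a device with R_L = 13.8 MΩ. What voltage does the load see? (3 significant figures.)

V_out ≈ 2.98 V

R2 ‖ R_L = (19.5 × 13.8)/(19.5 + 13.8) = 8.081 MΩ.
Voltage divider with the loaded lower leg: V_out = 3.61 × 8.081/(1.70 + 8.081) = 3.61 × 0.8262 = 2.983 V.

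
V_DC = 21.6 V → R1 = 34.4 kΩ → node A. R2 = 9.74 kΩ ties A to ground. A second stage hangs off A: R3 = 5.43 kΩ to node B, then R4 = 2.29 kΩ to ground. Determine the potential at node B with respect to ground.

Looking into the second stage from A: R3 + R4 = 7.720 kΩ appears in parallel with R2.
Effective lower resistance at A: R2 ‖ 7.720 = 4.307 kΩ.
First divider: V_A = V_DC · 4.307/(34.4 + 4.307) = 2.403 V.
Then the unloaded second divider: V_B = V_A × R4/(R3+R4) = 2.403 × 0.2966 = 0.7129 V.

V_B ≈ 0.713 V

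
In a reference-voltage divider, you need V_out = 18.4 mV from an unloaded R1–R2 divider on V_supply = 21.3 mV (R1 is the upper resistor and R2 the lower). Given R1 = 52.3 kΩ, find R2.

R2 ≈ 332 kΩ

Required fraction k = V_out/V_supply = 0.8638.
Rearranging, R2 = R1·k/(1−k) = 52.3 × 6.345 = 331.8 kΩ.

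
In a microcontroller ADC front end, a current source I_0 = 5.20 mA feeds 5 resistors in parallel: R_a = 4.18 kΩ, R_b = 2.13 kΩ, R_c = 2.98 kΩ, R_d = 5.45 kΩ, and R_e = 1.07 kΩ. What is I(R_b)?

ΣG = 1/4.18 + 1/2.13 + 1/2.98 + 1/5.45 + 1/1.07 = 2.162.
Current divider: I(R_b) = I_0 · G_k/ΣG = 5.20 × (0.4695/2.162) = 5.20 × 0.2171 = 1.129 mA.

I ≈ 1.13 mA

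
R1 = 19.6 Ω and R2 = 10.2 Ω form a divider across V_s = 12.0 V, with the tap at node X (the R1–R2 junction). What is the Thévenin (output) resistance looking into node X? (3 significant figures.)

R_th ≈ 6.71 Ω

With V_s suppressed (replaced by a short), R_th = R1 ‖ R2 = (19.60 × 10.2)/(19.60 + 10.2) = 6.709 Ω.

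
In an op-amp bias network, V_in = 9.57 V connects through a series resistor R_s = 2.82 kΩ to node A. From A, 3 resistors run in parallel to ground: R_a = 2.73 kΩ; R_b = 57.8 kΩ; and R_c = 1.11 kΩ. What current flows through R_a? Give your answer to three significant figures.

Equivalent of the parallel group: R_p = 0.7785 kΩ.
V_A by voltage divider: V_A = 9.57 × 0.7785/(2.82 + 0.7785) = 2.070 V.
I(R_a) = V_A / R_a = 2.070/2.73 = 0.7584 mA.
(Equivalently: I_total = 2.659 mA, then current-divider fraction G_k/ΣG = 0.2852.)

I ≈ 0.758 mA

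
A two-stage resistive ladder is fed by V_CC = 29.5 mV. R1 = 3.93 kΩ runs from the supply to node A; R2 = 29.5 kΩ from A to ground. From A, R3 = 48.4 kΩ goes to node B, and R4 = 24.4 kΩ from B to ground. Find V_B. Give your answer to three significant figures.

The second stage (R3 + R4 = 72.80 kΩ) loads node A in parallel with R2.
R2 ‖ (R3+R4) = 20.99 kΩ.
So V_A = 29.5 × 0.8423 = 24.85 mV.
Then the unloaded second divider: V_B = V_A × R4/(R3+R4) = 24.85 × 0.3352 = 8.328 mV.

V_B ≈ 8.33 mV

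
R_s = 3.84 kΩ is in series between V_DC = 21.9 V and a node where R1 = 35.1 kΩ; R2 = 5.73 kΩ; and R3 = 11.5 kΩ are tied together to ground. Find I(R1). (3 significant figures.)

I ≈ 0.295 mA

Equivalent of the parallel group: R_p = 3.449 kΩ.
Node voltage V_A = V_DC · R_p/(R_s + R_p) = 21.9 × 0.4732 = 10.36 V.
Branch current I = V_A/R1 = 10.36/35.1 = 0.2952 mA.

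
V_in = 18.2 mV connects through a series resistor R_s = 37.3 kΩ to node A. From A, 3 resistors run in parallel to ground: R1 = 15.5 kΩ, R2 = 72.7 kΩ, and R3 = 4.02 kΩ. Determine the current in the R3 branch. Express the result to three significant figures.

Equivalent of the parallel group: R_p = 3.058 kΩ.
V_A by voltage divider: V_A = 18.2 × 3.058/(37.3 + 3.058) = 1.379 mV.
I(R3) = V_A / R3 = 1.379/4.02 = 0.3430 µA.

I ≈ 0.343 µA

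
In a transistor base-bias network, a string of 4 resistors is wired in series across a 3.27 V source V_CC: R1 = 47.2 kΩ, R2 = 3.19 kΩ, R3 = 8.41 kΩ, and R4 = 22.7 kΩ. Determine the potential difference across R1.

Total series resistance ΣR = 47.2 + 3.19 + 8.41 + 22.7 = 81.50 kΩ.
By the voltage-divider rule, V = 3.27 × 47.20/81.50 = 1.894 V.

V ≈ 1.89 V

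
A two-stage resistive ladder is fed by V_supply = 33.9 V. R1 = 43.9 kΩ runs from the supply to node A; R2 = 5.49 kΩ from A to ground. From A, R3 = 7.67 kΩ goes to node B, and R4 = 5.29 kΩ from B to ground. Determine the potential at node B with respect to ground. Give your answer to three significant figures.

Looking into the second stage from A: R3 + R4 = 12.96 kΩ appears in parallel with R2.
Effective lower resistance at A: R2 ‖ 12.96 = 3.856 kΩ.
So V_A = 33.9 × 0.08075 = 2.737 V.
Stage 2 is unloaded, so V_B = V_A · R4/(R3+R4) = 2.737 × 5.29/12.96 = 1.117 V.

V_B ≈ 1.12 V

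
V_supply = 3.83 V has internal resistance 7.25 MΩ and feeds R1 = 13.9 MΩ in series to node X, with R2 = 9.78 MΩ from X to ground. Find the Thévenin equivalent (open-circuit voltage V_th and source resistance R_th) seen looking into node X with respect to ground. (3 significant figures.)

R1' = 7.25 + 13.9 = 21.15 MΩ (source resistance + R1).
With X open, the divider is unloaded: V_th = 3.83 × 9.78/30.93 = 1.211 V.
Looking into X with the source shorted: R_th = R1'·R2/(R1'+R2) = 21.15 × 9.78/30.93 = 6.688 MΩ.

V_th ≈ 1.21 V, R_th ≈ 6.69 MΩ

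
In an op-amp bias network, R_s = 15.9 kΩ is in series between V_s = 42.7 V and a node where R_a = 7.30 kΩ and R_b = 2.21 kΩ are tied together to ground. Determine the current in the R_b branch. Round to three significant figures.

Equivalent of the parallel group: R_p = 1.696 kΩ.
Node voltage V_A = V_s · R_p/(R_s + R_p) = 42.7 × 0.09641 = 4.117 V.
I(R_b) = V_A / R_b = 4.117/2.21 = 1.863 mA.

I ≈ 1.86 mA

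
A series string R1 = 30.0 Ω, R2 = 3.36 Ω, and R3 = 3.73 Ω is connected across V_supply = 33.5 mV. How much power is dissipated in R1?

P ≈ 24.5 µW

The common current is I = 33.5/37.09 = 0.9032 mA.
V(R1) = I·R = 27.10 mV; P = V·I = 27.10 × 0.9032 = 24.47 µW.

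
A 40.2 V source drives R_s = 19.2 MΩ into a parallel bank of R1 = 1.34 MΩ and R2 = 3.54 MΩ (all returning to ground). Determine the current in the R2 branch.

I ≈ 0.547 µA

Combine the parallel branches: R_p = (1/1.34 + 1/3.54)⁻¹ = 0.9720 MΩ.
V_A by voltage divider: V_A = 40.2 × 0.9720/(19.2 + 0.9720) = 1.937 V.
I(R2) = V_A / R2 = 1.937/3.54 = 0.5472 µA.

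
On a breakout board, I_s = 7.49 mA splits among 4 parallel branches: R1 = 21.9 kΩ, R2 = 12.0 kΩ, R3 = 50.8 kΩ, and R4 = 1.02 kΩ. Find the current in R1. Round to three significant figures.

ΣG = 1/21.9 + 1/12.0 + 1/50.8 + 1/1.02 = 1.129.
By the current-divider rule, I = I_s · G_k/ΣG = 7.49 × 0.04044 = 0.3029 mA.

I ≈ 0.303 mA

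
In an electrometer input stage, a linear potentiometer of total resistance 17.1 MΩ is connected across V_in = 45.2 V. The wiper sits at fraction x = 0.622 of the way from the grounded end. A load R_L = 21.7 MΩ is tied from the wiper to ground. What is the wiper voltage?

The pot divides into 6.464 MΩ above the wiper and 10.64 MΩ below.
Lower segment in parallel with the load: 10.64 ‖ 21.7 = 7.138 MΩ.
Then V_out = V_in · 7.138/(6.464 + 7.138) = 23.72 V.
(Unloaded: V_out = x·V_in = 28.1 V.)

V_out ≈ 23.7 V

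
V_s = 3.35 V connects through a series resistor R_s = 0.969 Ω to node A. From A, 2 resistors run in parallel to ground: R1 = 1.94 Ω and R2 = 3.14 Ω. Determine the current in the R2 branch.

Parallel bank: R_p = 1/(1/1.94 + 1/3.14) = 1.199 Ω.
V_A = 3.35 × 1.199/2.168 = 1.853 V.
I(R2) = V_A / R2 = 1.853/3.14 = 0.5901 A.
(Check via current divider: I_total = 1.545 A; share G_k/ΣG = 0.3819 → same result.)

I ≈ 0.590 A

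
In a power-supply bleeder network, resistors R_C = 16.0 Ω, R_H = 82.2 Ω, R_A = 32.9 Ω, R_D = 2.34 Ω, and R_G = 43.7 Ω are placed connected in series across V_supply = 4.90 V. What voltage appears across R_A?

V ≈ 0.910 V

Series total: ΣR = 16.0 + 82.2 + 32.9 + 2.34 + 43.7 = 177.1 Ω.
By the voltage-divider rule, V = 4.90 × 32.90/177.1 = 0.9101 V.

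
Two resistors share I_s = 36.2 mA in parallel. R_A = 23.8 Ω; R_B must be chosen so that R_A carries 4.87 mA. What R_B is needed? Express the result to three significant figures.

R_B ≈ 3.70 Ω

In a two-way split, I_A/I_s = R_B/(R_A + R_B).
With f = 0.1345, R_B = R_A · f/(1−f) = 23.8 × 0.1554 = 3.700 Ω.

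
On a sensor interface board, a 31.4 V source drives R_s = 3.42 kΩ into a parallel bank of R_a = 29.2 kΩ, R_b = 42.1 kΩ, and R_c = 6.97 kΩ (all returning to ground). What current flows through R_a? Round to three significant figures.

Equivalent of the parallel group: R_p = 4.963 kΩ.
V_A = 31.4 × 4.963/8.383 = 18.59 V.
Branch current I = V_A/R_a = 18.59/29.2 = 0.6367 mA.

I ≈ 0.637 mA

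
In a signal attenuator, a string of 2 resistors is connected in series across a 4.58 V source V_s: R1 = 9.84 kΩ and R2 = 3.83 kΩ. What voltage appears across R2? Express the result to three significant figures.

V ≈ 1.28 V

ΣR = 9.84 + 3.83 = 13.67 kΩ.
Voltage divider: V = V_s · (3.830 / 13.67) = 4.58 × 0.2802 = 1.283 V.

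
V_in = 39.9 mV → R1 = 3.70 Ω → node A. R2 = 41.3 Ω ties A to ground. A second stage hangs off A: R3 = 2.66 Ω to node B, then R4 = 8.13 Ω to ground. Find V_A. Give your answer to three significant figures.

V_A ≈ 27.9 mV

The second stage (R3 + R4 = 10.79 Ω) loads node A in parallel with R2.
R2 ‖ (R3+R4) = 8.555 Ω.
V_A = 39.9 × 8.555/(3.70 + 8.555) = 27.85 mV.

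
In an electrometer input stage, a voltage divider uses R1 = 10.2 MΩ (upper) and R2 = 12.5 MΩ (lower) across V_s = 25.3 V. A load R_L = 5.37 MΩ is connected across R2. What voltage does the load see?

R2 ‖ R_L = (12.5 × 5.37)/(12.5 + 5.37) = 3.756 MΩ.
Now apply the divider: V_out = 25.3 × 0.2691 = 6.809 V.
(Unloaded it would be 13.9 V; the load pulls it down.)

V_out ≈ 6.81 V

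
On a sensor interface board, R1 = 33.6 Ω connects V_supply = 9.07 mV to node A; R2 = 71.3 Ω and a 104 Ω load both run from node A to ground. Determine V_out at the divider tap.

V_out ≈ 5.05 mV

The load sits in parallel with R2, giving an effective lower resistance R2' = R2·R_L/(R2+R_L) = 42.30 Ω.
Now apply the divider: V_out = 9.07 × 0.5573 = 5.055 mV.
(Unloaded it would be 6.16 mV; the load pulls it down.)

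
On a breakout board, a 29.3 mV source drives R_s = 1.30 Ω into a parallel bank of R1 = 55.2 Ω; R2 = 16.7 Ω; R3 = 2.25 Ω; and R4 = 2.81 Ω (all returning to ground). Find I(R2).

I ≈ 0.819 mA

Equivalent of the parallel group: R_p = 1.139 Ω.
V_A by voltage divider: V_A = 29.3 × 1.139/(1.30 + 1.139) = 13.68 mV.
I(R2) = V_A / R2 = 13.68/16.7 = 0.8192 mA.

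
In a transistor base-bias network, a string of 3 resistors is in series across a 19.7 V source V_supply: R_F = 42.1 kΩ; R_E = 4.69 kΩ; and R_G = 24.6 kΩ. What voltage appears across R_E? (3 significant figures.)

V ≈ 1.29 V

Total series resistance ΣR = 42.1 + 4.69 + 24.6 = 71.39 kΩ.
Voltage divider: V = V_supply · (4.690 / 71.39) = 19.7 × 0.06570 = 1.294 V.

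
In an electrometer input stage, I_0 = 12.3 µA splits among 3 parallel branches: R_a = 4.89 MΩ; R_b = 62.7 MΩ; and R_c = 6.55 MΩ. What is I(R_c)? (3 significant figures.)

I ≈ 5.03 µA

Conductances: ΣG = 1/4.89 + 1/62.7 + 1/6.55 = 0.3731 (1/MΩ).
By the current-divider rule, I = I_0 · G_k/ΣG = 12.3 × 0.4092 = 5.033 µA.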